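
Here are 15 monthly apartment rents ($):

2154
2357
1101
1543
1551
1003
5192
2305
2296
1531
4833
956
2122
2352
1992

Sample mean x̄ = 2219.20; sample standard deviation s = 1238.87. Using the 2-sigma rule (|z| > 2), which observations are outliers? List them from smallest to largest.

4833, 5192

Cutoffs at x̄ ± 2s: 2219.20 ± 2·1238.87 = [-258.54, 4696.94].
4833: z = 2.11, |z| > 2 → outlier.
5192: z = 2.40, |z| > 2 → outlier.
Every other value lies within [-258.54, 4696.94].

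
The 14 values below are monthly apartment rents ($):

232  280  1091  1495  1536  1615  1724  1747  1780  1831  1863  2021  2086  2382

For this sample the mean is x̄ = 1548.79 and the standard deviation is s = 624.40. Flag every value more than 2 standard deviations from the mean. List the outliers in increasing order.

Cutoffs at x̄ ± 2s: 1548.79 ± 2·624.40 = [299.99, 2797.59].
232: z = -2.11, |z| > 2 → outlier.
280: z = -2.03, |z| > 2 → outlier.
Every other value lies within [299.99, 2797.59].

232, 280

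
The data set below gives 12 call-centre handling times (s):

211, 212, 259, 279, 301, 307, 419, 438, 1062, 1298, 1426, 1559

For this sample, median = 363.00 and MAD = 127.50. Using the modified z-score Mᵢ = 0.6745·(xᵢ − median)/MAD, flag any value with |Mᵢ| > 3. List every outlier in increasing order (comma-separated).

1062, 1298, 1426, 1559

|Mᵢ| > 3 ⇔ |xᵢ − 363.00| > 3·127.50/0.6745 = 567.09.
So outliers lie outside [-204.09, 930.09].
1062: M = 3.70 → outlier.
1298: M = 4.95 → outlier.
1426: M = 5.62 → outlier.
1559: M = 6.33 → outlier.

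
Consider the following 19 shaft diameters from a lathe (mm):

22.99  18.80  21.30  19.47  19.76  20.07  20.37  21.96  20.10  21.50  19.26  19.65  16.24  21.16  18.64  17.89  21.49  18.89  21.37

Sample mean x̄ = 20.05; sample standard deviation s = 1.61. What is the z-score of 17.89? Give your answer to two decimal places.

z = (17.89 − 20.05) / 1.61 = -1.34.

-1.34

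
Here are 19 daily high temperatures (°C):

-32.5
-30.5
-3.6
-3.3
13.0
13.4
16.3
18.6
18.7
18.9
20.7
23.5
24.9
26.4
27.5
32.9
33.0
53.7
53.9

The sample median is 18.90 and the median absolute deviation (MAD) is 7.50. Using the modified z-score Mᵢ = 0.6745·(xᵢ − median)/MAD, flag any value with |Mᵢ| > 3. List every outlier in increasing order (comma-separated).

|Mᵢ| > 3 ⇔ |xᵢ − 18.90| > 3·7.50/0.6745 = 33.36.
So outliers lie outside [-14.46, 52.26].
-32.5: M = -4.62 → outlier.
-30.5: M = -4.44 → outlier.
53.7: M = 3.13 → outlier.
53.9: M = 3.15 → outlier.

-32.5, -30.5, 53.7, 53.9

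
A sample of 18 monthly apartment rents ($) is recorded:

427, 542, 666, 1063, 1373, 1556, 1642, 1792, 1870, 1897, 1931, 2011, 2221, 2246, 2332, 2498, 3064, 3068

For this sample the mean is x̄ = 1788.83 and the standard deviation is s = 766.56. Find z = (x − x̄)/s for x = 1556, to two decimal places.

z = (1556 − 1788.83) / 766.56 = -0.30.

-0.30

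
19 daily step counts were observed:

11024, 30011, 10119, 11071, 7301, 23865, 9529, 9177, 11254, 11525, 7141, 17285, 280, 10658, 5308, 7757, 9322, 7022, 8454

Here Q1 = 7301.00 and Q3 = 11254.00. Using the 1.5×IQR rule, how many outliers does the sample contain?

4

IQR = 3953.00; fences at 7301.00 − 5929.50 = 1371.50 and 11254.00 + 5929.50 = 17183.50.
Outside the cutoffs: 280, 17285, 23865, 30011.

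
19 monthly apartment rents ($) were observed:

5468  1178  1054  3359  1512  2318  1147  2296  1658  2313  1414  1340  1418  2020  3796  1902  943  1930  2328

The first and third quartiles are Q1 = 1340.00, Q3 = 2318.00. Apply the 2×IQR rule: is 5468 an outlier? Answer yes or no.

yes

IQR = Q3 − Q1 = 2318.00 − 1340.00 = 978.00.
Lower fence = Q1 − 2·IQR = 1340.00 − 1956.00 = -616.00.
Upper fence = Q3 + 2·IQR = 2318.00 + 1956.00 = 4274.00.
5468 lies above the upper fence.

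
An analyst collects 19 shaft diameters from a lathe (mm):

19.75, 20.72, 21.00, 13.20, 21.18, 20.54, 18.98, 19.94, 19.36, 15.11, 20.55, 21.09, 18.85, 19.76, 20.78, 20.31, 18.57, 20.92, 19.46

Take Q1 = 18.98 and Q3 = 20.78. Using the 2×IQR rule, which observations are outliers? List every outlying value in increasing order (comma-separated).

13.20, 15.11

IQR = Q3 − Q1 = 20.78 − 18.98 = 1.80.
Lower fence = Q1 − 2·IQR = 18.98 − 3.60 = 15.38.
Upper fence = Q3 + 2·IQR = 20.78 + 3.60 = 24.38.
13.20 < 15.38 → outlier.
15.11 < 15.38 → outlier.
All remaining values lie within [15.38, 24.38].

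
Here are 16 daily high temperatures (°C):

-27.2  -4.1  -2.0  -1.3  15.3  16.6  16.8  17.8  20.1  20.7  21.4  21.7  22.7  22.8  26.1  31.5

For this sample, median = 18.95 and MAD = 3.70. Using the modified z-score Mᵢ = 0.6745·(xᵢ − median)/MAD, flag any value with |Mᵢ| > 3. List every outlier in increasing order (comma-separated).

|Mᵢ| > 3 ⇔ |xᵢ − 18.95| > 3·3.70/0.6745 = 16.46.
So outliers lie outside [2.49, 35.41].
-27.2: M = -8.41 → outlier.
-4.1: M = -4.20 → outlier.
-2.0: M = -3.82 → outlier.
-1.3: M = -3.69 → outlier.

-27.2, -4.1, -2.0, -1.3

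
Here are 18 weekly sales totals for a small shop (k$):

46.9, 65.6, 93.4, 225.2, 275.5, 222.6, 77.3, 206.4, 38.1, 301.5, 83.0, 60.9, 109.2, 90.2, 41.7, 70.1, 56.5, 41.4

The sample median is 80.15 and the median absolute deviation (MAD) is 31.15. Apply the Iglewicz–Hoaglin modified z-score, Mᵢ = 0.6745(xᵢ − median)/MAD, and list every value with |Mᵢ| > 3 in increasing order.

222.6, 225.2, 275.5, 301.5

|Mᵢ| > 3 ⇔ |xᵢ − 80.15| > 3·31.15/0.6745 = 138.55.
So outliers lie outside [-58.40, 218.70].
222.6: M = 3.08 → outlier.
225.2: M = 3.14 → outlier.
275.5: M = 4.23 → outlier.
301.5: M = 4.79 → outlier.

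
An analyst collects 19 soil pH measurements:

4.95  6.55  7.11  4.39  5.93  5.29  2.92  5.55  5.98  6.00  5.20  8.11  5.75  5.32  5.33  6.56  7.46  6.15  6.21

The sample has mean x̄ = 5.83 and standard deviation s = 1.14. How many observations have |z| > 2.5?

Cutoffs: x̄ ± 2.5s = [2.98, 8.68].
Outside the cutoffs: 2.92.

1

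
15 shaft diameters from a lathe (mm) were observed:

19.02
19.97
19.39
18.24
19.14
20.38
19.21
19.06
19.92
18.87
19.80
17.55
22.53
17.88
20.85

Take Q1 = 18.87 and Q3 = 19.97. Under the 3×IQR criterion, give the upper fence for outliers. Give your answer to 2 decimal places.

IQR = Q3 − Q1 = 19.97 − 18.87 = 1.10.
Lower fence = Q1 − 3·IQR = 18.87 − 3.30 = 15.57.
Upper fence = Q3 + 3·IQR = 19.97 + 3.30 = 23.27.

23.27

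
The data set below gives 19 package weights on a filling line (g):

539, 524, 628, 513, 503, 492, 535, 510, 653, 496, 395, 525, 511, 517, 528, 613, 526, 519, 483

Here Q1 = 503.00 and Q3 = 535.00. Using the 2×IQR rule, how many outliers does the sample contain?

IQR = 32.00; fences at 503.00 − 64.00 = 439.00 and 535.00 + 64.00 = 599.00.
Outside the cutoffs: 395, 613, 628, 653.

4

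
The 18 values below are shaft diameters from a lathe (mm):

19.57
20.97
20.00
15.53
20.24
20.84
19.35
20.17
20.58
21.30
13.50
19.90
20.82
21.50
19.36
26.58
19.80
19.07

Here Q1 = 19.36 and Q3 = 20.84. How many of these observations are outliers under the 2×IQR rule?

IQR = 1.48; fences at 19.36 − 2.96 = 16.40 and 20.84 + 2.96 = 23.80.
Outside the cutoffs: 13.50, 15.53, 26.58.

3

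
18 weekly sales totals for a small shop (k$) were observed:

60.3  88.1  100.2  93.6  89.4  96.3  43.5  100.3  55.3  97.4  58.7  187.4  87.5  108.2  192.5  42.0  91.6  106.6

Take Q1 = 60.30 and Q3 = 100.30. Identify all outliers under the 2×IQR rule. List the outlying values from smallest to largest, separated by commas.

IQR = Q3 − Q1 = 100.30 − 60.30 = 40.00.
Lower fence = Q1 − 2·IQR = 60.30 − 80.00 = -19.70.
Upper fence = Q3 + 2·IQR = 100.30 + 80.00 = 180.30.
187.4 > 180.30 → outlier.
192.5 > 180.30 → outlier.
All remaining values lie within [-19.70, 180.30].

187.4, 192.5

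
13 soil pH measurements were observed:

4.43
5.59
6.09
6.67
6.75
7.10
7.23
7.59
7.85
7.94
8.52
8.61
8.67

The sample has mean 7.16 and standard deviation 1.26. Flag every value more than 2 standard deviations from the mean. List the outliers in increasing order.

Cutoffs at x̄ ± 2s: 7.16 ± 2·1.26 = [4.64, 9.68].
4.43: z = -2.17, |z| > 2 → outlier.
Every other value lies within [4.64, 9.68].

4.43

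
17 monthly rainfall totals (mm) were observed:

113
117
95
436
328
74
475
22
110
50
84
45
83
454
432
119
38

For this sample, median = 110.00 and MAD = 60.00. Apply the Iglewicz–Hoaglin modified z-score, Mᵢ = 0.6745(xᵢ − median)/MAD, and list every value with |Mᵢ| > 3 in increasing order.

432, 436, 454, 475

|Mᵢ| > 3 ⇔ |xᵢ − 110.00| > 3·60.00/0.6745 = 266.86.
So outliers lie outside [-156.86, 376.86].
432: M = 3.62 → outlier.
436: M = 3.66 → outlier.
454: M = 3.87 → outlier.
475: M = 4.10 → outlier.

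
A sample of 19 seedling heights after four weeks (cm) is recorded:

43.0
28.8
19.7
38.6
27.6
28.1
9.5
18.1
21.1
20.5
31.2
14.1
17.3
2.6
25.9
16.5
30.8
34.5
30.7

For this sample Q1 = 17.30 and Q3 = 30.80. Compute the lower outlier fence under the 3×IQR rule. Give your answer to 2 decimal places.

-23.20

IQR = Q3 − Q1 = 30.80 − 17.30 = 13.50.
Lower fence = Q1 − 3·IQR = 17.30 − 40.50 = -23.20.
Upper fence = Q3 + 3·IQR = 30.80 + 40.50 = 71.30.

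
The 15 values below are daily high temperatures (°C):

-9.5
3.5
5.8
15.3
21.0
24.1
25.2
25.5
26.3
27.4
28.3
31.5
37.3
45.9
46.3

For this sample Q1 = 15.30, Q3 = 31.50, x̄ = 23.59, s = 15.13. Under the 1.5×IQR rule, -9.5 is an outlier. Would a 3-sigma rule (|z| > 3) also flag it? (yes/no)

z = (-9.5 − 23.59) / 15.13 = -2.19.
|z| = 2.19 ≤ 3.

no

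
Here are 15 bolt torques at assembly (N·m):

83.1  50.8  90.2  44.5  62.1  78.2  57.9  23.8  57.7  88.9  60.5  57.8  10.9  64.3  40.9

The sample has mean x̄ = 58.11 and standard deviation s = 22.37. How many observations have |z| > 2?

Cutoffs: x̄ ± 2s = [13.37, 102.85].
Outside the cutoffs: 10.9.

1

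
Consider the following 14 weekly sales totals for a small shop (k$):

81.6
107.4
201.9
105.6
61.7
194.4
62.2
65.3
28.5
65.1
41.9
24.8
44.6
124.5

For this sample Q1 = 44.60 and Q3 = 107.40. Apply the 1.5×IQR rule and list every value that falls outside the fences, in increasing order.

201.9

IQR = Q3 − Q1 = 107.40 − 44.60 = 62.80.
Lower fence = Q1 − 1.5·IQR = 44.60 − 94.20 = -49.60.
Upper fence = Q3 + 1.5·IQR = 107.40 + 94.20 = 201.60.
201.9 > 201.60 → outlier.
All remaining values lie within [-49.60, 201.60].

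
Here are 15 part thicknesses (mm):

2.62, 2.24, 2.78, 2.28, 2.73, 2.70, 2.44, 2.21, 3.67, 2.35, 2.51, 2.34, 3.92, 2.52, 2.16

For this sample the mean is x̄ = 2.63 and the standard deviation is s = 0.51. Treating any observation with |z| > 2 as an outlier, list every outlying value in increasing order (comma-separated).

Cutoffs at x̄ ± 2s: 2.63 ± 2·0.51 = [1.61, 3.65].
3.67: z = 2.04, |z| > 2 → outlier.
3.92: z = 2.53, |z| > 2 → outlier.
Every other value lies within [1.61, 3.65].

3.67, 3.92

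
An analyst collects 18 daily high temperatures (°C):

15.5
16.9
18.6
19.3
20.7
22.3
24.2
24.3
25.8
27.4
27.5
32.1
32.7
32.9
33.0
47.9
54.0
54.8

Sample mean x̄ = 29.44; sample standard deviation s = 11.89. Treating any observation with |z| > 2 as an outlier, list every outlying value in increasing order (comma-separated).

Cutoffs at x̄ ± 2s: 29.44 ± 2·11.89 = [5.66, 53.22].
54.0: z = 2.07, |z| > 2 → outlier.
54.8: z = 2.13, |z| > 2 → outlier.
Every other value lies within [5.66, 53.22].

54.0, 54.8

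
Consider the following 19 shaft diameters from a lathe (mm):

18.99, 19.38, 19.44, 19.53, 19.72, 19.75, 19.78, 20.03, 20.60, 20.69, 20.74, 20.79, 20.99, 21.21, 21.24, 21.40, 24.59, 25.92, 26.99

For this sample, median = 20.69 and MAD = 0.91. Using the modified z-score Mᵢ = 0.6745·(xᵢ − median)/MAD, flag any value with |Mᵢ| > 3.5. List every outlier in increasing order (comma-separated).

25.92, 26.99

|Mᵢ| > 3.5 ⇔ |xᵢ − 20.69| > 3.5·0.91/0.6745 = 4.72.
So outliers lie outside [15.97, 25.41].
25.92: M = 3.88 → outlier.
26.99: M = 4.67 → outlier.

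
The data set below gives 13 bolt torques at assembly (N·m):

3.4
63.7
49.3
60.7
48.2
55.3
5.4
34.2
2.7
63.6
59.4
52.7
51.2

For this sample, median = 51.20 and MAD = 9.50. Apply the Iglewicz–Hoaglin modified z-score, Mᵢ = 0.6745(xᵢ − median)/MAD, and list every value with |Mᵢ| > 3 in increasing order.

|Mᵢ| > 3 ⇔ |xᵢ − 51.20| > 3·9.50/0.6745 = 42.25.
So outliers lie outside [8.95, 93.45].
2.7: M = -3.44 → outlier.
3.4: M = -3.39 → outlier.
5.4: M = -3.25 → outlier.

2.7, 3.4, 5.4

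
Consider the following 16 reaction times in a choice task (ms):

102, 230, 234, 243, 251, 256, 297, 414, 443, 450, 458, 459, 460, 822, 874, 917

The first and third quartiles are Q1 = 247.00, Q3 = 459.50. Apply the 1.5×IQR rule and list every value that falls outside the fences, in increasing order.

822, 874, 917

IQR = Q3 − Q1 = 459.50 − 247.00 = 212.50.
Lower fence = Q1 − 1.5·IQR = 247.00 − 318.75 = -71.75.
Upper fence = Q3 + 1.5·IQR = 459.50 + 318.75 = 778.25.
822 > 778.25 → outlier.
874 > 778.25 → outlier.
917 > 778.25 → outlier.
All remaining values lie within [-71.75, 778.25].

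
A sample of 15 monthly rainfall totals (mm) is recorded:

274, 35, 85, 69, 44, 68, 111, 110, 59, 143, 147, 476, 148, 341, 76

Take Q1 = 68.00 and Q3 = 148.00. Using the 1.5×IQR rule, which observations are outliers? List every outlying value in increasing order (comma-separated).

274, 341, 476

IQR = Q3 − Q1 = 148.00 − 68.00 = 80.00.
Lower fence = Q1 − 1.5·IQR = 68.00 − 120.00 = -52.00.
Upper fence = Q3 + 1.5·IQR = 148.00 + 120.00 = 268.00.
274 > 268.00 → outlier.
341 > 268.00 → outlier.
476 > 268.00 → outlier.
All remaining values lie within [-52.00, 268.00].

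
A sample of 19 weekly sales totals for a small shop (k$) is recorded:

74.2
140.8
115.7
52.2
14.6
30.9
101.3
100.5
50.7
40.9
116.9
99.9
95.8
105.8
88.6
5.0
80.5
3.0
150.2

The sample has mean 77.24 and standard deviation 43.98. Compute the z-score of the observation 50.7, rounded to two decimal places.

-0.60

z = (50.7 − 77.24) / 43.98 = -0.60.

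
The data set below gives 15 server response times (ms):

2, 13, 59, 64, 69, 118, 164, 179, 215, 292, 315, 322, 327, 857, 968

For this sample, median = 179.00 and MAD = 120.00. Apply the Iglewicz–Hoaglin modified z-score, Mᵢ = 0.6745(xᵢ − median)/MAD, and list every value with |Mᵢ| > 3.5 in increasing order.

857, 968

|Mᵢ| > 3.5 ⇔ |xᵢ − 179.00| > 3.5·120.00/0.6745 = 622.68.
So outliers lie outside [-443.68, 801.68].
857: M = 3.81 → outlier.
968: M = 4.43 → outlier.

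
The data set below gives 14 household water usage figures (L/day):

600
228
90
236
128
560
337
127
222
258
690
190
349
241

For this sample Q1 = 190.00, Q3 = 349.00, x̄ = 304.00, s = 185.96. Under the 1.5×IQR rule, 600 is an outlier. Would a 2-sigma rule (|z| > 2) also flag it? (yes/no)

z = (600 − 304.00) / 185.96 = 1.59.
|z| = 1.59 ≤ 2.

no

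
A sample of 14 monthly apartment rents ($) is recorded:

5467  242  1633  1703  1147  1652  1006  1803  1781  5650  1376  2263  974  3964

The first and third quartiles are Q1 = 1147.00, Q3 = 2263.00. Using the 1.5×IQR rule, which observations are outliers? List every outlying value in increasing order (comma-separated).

IQR = Q3 − Q1 = 2263.00 − 1147.00 = 1116.00.
Lower fence = Q1 − 1.5·IQR = 1147.00 − 1674.00 = -527.00.
Upper fence = Q3 + 1.5·IQR = 2263.00 + 1674.00 = 3937.00.
3964 > 3937.00 → outlier.
5467 > 3937.00 → outlier.
5650 > 3937.00 → outlier.
All remaining values lie within [-527.00, 3937.00].

3964, 5467, 5650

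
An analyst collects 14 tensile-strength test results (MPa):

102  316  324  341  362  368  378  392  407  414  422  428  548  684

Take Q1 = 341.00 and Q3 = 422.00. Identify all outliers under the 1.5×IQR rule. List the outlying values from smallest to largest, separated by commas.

IQR = Q3 − Q1 = 422.00 − 341.00 = 81.00.
Lower fence = Q1 − 1.5·IQR = 341.00 − 121.50 = 219.50.
Upper fence = Q3 + 1.5·IQR = 422.00 + 121.50 = 543.50.
102 < 219.50 → outlier.
548 > 543.50 → outlier.
684 > 543.50 → outlier.
All remaining values lie within [219.50, 543.50].

102, 548, 684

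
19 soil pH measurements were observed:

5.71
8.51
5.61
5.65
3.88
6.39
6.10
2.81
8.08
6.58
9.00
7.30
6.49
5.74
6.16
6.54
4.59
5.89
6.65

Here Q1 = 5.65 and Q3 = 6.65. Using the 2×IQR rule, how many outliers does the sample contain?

2

IQR = 1.00; fences at 5.65 − 2.00 = 3.65 and 6.65 + 2.00 = 8.65.
Outside the cutoffs: 2.81, 9.00.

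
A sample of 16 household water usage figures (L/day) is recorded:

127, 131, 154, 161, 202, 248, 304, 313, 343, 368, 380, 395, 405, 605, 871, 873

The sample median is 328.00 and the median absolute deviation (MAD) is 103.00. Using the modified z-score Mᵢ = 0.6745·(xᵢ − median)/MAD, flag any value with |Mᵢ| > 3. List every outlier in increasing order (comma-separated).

871, 873

|Mᵢ| > 3 ⇔ |xᵢ − 328.00| > 3·103.00/0.6745 = 458.12.
So outliers lie outside [-130.12, 786.12].
871: M = 3.56 → outlier.
873: M = 3.57 → outlier.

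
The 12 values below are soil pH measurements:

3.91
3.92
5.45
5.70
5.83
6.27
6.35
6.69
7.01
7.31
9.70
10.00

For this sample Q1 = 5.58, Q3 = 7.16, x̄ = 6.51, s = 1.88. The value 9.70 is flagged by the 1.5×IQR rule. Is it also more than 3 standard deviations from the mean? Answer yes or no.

no

z = (9.70 − 6.51) / 1.88 = 1.70.
|z| = 1.70 ≤ 3.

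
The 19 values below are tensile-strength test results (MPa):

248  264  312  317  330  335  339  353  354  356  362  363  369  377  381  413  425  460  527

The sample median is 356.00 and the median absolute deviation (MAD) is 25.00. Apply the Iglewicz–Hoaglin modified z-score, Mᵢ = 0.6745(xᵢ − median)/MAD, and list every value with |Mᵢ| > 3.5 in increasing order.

527

|Mᵢ| > 3.5 ⇔ |xᵢ − 356.00| > 3.5·25.00/0.6745 = 129.73.
So outliers lie outside [226.27, 485.73].
527: M = 4.61 → outlier.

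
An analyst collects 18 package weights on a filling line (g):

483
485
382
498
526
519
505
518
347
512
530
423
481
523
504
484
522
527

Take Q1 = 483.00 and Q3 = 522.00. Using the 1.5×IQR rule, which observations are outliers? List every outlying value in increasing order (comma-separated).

347, 382, 423

IQR = Q3 − Q1 = 522.00 − 483.00 = 39.00.
Lower fence = Q1 − 1.5·IQR = 483.00 − 58.50 = 424.50.
Upper fence = Q3 + 1.5·IQR = 522.00 + 58.50 = 580.50.
347 < 424.50 → outlier.
382 < 424.50 → outlier.
423 < 424.50 → outlier.
All remaining values lie within [424.50, 580.50].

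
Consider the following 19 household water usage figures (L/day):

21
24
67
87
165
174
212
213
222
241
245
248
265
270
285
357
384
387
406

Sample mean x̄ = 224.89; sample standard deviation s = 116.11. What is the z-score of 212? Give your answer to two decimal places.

-0.11

z = (212 − 224.89) / 116.11 = -0.11.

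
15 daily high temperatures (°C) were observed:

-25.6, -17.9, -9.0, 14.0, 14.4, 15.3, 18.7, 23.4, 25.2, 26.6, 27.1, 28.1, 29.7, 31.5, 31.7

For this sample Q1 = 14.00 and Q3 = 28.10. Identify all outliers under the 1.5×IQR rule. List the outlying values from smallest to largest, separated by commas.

IQR = Q3 − Q1 = 28.10 − 14.00 = 14.10.
Lower fence = Q1 − 1.5·IQR = 14.00 − 21.15 = -7.15.
Upper fence = Q3 + 1.5·IQR = 28.10 + 21.15 = 49.25.
-25.6 < -7.15 → outlier.
-17.9 < -7.15 → outlier.
-9.0 < -7.15 → outlier.
All remaining values lie within [-7.15, 49.25].

-25.6, -17.9, -9.0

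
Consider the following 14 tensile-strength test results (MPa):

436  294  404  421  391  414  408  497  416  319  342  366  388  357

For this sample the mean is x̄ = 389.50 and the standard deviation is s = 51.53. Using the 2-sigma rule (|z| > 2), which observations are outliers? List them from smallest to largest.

Cutoffs at x̄ ± 2s: 389.50 ± 2·51.53 = [286.44, 492.56].
497: z = 2.09, |z| > 2 → outlier.
Every other value lies within [286.44, 492.56].

497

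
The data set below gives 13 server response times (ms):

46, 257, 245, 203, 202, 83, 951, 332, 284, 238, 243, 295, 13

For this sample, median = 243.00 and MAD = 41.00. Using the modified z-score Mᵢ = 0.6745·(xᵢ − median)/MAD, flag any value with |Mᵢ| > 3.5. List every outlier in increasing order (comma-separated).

13, 951

|Mᵢ| > 3.5 ⇔ |xᵢ − 243.00| > 3.5·41.00/0.6745 = 212.75.
So outliers lie outside [30.25, 455.75].
13: M = -3.78 → outlier.
951: M = 11.65 → outlier.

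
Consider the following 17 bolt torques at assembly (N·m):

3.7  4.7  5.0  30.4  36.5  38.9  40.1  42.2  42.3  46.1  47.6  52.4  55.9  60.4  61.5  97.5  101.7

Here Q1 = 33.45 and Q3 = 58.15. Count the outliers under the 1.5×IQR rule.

IQR = 24.70; fences at 33.45 − 37.05 = -3.60 and 58.15 + 37.05 = 95.20.
Outside the cutoffs: 97.5, 101.7.

2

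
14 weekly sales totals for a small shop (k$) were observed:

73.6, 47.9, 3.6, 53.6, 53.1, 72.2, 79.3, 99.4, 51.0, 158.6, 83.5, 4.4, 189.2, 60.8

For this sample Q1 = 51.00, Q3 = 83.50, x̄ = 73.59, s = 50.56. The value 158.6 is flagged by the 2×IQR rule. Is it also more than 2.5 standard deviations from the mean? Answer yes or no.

no

z = (158.6 − 73.59) / 50.56 = 1.68.
|z| = 1.68 ≤ 2.5.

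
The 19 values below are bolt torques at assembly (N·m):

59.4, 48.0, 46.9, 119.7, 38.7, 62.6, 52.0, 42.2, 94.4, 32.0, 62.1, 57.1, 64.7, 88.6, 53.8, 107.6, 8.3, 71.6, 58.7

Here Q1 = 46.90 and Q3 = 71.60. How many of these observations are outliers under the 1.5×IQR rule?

IQR = 24.70; fences at 46.90 − 37.05 = 9.85 and 71.60 + 37.05 = 108.65.
Outside the cutoffs: 8.3, 119.7.

2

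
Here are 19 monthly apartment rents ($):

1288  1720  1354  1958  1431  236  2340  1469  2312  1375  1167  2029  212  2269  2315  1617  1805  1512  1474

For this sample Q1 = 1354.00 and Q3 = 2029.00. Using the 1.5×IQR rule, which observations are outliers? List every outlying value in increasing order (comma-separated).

212, 236

IQR = Q3 − Q1 = 2029.00 − 1354.00 = 675.00.
Lower fence = Q1 − 1.5·IQR = 1354.00 − 1012.50 = 341.50.
Upper fence = Q3 + 1.5·IQR = 2029.00 + 1012.50 = 3041.50.
212 < 341.50 → outlier.
236 < 341.50 → outlier.
All remaining values lie within [341.50, 3041.50].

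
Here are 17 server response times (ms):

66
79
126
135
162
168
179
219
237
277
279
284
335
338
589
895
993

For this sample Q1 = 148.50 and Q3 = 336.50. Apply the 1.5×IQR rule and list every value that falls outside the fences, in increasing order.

IQR = Q3 − Q1 = 336.50 − 148.50 = 188.00.
Lower fence = Q1 − 1.5·IQR = 148.50 − 282.00 = -133.50.
Upper fence = Q3 + 1.5·IQR = 336.50 + 282.00 = 618.50.
895 > 618.50 → outlier.
993 > 618.50 → outlier.
All remaining values lie within [-133.50, 618.50].

895, 993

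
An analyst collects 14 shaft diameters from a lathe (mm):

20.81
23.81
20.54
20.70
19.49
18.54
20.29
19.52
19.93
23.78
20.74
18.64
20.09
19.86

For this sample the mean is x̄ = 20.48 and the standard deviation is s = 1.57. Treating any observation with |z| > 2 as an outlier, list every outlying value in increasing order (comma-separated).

23.78, 23.81

Cutoffs at x̄ ± 2s: 20.48 ± 2·1.57 = [17.34, 23.62].
23.78: z = 2.10, |z| > 2 → outlier.
23.81: z = 2.12, |z| > 2 → outlier.
Every other value lies within [17.34, 23.62].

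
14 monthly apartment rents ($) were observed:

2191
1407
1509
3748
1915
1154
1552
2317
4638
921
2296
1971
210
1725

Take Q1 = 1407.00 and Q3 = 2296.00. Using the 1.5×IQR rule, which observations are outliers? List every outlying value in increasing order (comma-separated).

IQR = Q3 − Q1 = 2296.00 − 1407.00 = 889.00.
Lower fence = Q1 − 1.5·IQR = 1407.00 − 1333.50 = 73.50.
Upper fence = Q3 + 1.5·IQR = 2296.00 + 1333.50 = 3629.50.
3748 > 3629.50 → outlier.
4638 > 3629.50 → outlier.
All remaining values lie within [73.50, 3629.50].

3748, 4638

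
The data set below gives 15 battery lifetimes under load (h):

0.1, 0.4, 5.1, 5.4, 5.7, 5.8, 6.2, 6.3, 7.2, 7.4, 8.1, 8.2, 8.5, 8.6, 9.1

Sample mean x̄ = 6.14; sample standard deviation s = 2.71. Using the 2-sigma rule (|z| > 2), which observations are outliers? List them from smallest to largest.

Cutoffs at x̄ ± 2s: 6.14 ± 2·2.71 = [0.72, 11.56].
0.1: z = -2.23, |z| > 2 → outlier.
0.4: z = -2.12, |z| > 2 → outlier.
Every other value lies within [0.72, 11.56].

0.1, 0.4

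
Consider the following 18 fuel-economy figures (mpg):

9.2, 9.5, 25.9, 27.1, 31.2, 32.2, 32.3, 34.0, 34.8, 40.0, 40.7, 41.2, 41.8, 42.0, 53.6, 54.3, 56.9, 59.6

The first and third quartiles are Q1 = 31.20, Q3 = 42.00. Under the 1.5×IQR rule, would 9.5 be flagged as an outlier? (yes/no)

IQR = Q3 − Q1 = 42.00 − 31.20 = 10.80.
Lower fence = Q1 − 1.5·IQR = 31.20 − 16.20 = 15.00.
Upper fence = Q3 + 1.5·IQR = 42.00 + 16.20 = 58.20.
9.5 lies below the lower fence.

yes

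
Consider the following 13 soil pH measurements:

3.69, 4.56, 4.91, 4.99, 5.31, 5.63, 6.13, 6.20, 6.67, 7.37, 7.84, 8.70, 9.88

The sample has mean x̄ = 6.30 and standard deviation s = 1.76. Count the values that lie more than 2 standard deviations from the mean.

1

Cutoffs: x̄ ± 2s = [2.78, 9.82].
Outside the cutoffs: 9.88.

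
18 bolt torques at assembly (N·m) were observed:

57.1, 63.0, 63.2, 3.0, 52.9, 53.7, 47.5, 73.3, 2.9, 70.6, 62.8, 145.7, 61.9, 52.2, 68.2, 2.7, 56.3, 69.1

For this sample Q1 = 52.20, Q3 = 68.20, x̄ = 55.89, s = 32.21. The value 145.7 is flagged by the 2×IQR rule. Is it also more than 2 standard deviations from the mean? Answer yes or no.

z = (145.7 − 55.89) / 32.21 = 2.79.
|z| = 2.79 > 2.

yes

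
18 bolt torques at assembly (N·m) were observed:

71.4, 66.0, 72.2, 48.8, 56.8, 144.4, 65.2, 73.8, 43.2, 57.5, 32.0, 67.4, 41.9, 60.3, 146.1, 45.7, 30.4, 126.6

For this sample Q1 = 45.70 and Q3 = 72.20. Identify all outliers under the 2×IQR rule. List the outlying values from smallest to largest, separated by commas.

IQR = Q3 − Q1 = 72.20 − 45.70 = 26.50.
Lower fence = Q1 − 2·IQR = 45.70 − 53.00 = -7.30.
Upper fence = Q3 + 2·IQR = 72.20 + 53.00 = 125.20.
126.6 > 125.20 → outlier.
144.4 > 125.20 → outlier.
146.1 > 125.20 → outlier.
All remaining values lie within [-7.30, 125.20].

126.6, 144.4, 146.1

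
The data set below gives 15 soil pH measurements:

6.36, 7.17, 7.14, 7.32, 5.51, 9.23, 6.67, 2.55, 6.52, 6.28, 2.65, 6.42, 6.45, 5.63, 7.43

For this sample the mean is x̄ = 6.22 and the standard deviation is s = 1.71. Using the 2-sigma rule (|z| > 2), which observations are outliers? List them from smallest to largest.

Cutoffs at x̄ ± 2s: 6.22 ± 2·1.71 = [2.80, 9.64].
2.55: z = -2.15, |z| > 2 → outlier.
2.65: z = -2.09, |z| > 2 → outlier.
Every other value lies within [2.80, 9.64].

2.55, 2.65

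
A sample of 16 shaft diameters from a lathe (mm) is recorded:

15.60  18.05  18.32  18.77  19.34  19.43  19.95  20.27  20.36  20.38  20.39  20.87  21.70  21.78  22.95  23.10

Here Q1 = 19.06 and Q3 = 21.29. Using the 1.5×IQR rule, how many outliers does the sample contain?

IQR = 2.23; fences at 19.06 − 3.345 = 15.715 and 21.29 + 3.345 = 24.635.
Outside the cutoffs: 15.60.

1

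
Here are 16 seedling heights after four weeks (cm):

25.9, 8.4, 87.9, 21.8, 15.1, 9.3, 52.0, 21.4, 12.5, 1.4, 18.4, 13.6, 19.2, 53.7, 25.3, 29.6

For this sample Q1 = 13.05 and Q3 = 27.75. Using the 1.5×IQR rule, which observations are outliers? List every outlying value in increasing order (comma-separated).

IQR = Q3 − Q1 = 27.75 − 13.05 = 14.70.
Lower fence = Q1 − 1.5·IQR = 13.05 − 22.05 = -9.00.
Upper fence = Q3 + 1.5·IQR = 27.75 + 22.05 = 49.80.
52.0 > 49.80 → outlier.
53.7 > 49.80 → outlier.
87.9 > 49.80 → outlier.
All remaining values lie within [-9.00, 49.80].

52.0, 53.7, 87.9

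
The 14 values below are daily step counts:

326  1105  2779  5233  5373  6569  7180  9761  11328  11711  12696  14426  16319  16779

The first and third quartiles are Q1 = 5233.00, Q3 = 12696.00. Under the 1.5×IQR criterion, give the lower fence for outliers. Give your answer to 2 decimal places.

IQR = Q3 − Q1 = 12696.00 − 5233.00 = 7463.00.
Lower fence = Q1 − 1.5·IQR = 5233.00 − 11194.50 = -5961.50.
Upper fence = Q3 + 1.5·IQR = 12696.00 + 11194.50 = 23890.50.

-5961.50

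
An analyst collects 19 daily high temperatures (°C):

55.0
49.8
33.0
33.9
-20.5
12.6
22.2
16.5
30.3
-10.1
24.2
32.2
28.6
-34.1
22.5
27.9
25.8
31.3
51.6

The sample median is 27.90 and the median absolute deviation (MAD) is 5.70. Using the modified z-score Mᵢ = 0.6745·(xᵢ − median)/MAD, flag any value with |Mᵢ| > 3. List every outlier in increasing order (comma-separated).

-34.1, -20.5, -10.1, 55.0

|Mᵢ| > 3 ⇔ |xᵢ − 27.90| > 3·5.70/0.6745 = 25.35.
So outliers lie outside [2.55, 53.25].
-34.1: M = -7.34 → outlier.
-20.5: M = -5.73 → outlier.
-10.1: M = -4.50 → outlier.
55.0: M = 3.21 → outlier.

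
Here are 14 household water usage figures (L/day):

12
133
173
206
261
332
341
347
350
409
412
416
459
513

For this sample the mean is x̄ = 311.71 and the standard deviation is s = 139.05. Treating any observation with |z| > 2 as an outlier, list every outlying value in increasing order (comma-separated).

12

Cutoffs at x̄ ± 2s: 311.71 ± 2·139.05 = [33.61, 589.81].
12: z = -2.16, |z| > 2 → outlier.
Every other value lies within [33.61, 589.81].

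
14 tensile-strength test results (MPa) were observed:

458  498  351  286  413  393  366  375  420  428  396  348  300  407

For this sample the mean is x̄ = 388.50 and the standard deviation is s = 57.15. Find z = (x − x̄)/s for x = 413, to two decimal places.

0.43

z = (413 − 388.50) / 57.15 = 0.43.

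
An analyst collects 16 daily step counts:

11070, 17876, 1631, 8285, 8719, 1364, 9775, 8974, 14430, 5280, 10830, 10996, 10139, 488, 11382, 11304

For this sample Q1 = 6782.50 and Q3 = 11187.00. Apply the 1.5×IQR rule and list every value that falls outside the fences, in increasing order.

IQR = Q3 − Q1 = 11187.00 − 6782.50 = 4404.50.
Lower fence = Q1 − 1.5·IQR = 6782.50 − 6606.75 = 175.75.
Upper fence = Q3 + 1.5·IQR = 11187.00 + 6606.75 = 17793.75.
17876 > 17793.75 → outlier.
All remaining values lie within [175.75, 17793.75].

17876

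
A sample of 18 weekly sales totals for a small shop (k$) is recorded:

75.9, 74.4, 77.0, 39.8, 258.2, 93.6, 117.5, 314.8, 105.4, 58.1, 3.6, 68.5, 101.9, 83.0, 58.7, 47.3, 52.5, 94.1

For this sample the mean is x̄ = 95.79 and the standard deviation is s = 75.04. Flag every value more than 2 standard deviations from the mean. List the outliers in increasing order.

Cutoffs at x̄ ± 2s: 95.79 ± 2·75.04 = [-54.29, 245.87].
258.2: z = 2.16, |z| > 2 → outlier.
314.8: z = 2.92, |z| > 2 → outlier.
Every other value lies within [-54.29, 245.87].

258.2, 314.8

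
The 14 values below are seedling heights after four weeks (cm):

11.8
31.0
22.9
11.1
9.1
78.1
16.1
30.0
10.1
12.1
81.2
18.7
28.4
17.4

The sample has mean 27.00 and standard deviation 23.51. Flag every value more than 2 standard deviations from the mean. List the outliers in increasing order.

Cutoffs at x̄ ± 2s: 27.00 ± 2·23.51 = [-20.02, 74.02].
78.1: z = 2.17, |z| > 2 → outlier.
81.2: z = 2.31, |z| > 2 → outlier.
Every other value lies within [-20.02, 74.02].

78.1, 81.2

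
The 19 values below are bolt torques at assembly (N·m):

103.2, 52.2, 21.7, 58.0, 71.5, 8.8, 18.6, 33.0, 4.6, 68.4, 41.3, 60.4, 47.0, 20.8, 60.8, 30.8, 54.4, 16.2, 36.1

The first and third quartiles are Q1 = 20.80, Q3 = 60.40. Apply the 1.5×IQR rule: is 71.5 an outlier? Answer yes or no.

no

IQR = Q3 − Q1 = 60.40 − 20.80 = 39.60.
Lower fence = Q1 − 1.5·IQR = 20.80 − 59.40 = -38.60.
Upper fence = Q3 + 1.5·IQR = 60.40 + 59.40 = 119.80.
71.5 lies within [-38.60, 119.80].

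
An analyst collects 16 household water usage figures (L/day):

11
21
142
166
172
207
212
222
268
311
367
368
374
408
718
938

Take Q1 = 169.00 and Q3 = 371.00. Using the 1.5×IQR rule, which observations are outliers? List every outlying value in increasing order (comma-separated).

IQR = Q3 − Q1 = 371.00 − 169.00 = 202.00.
Lower fence = Q1 − 1.5·IQR = 169.00 − 303.00 = -134.00.
Upper fence = Q3 + 1.5·IQR = 371.00 + 303.00 = 674.00.
718 > 674.00 → outlier.
938 > 674.00 → outlier.
All remaining values lie within [-134.00, 674.00].

718, 938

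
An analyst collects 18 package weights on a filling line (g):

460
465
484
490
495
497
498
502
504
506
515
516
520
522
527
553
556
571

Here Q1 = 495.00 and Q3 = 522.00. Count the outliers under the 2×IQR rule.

IQR = 27.00; fences at 495.00 − 54.00 = 441.00 and 522.00 + 54.00 = 576.00.
Every value lies within the cutoffs.

0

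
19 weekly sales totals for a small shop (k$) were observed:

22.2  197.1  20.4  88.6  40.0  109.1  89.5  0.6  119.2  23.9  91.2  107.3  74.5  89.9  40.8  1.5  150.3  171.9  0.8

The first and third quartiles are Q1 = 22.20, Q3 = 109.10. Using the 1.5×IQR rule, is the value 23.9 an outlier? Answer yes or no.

IQR = Q3 − Q1 = 109.10 − 22.20 = 86.90.
Lower fence = Q1 − 1.5·IQR = 22.20 − 130.35 = -108.15.
Upper fence = Q3 + 1.5·IQR = 109.10 + 130.35 = 239.45.
23.9 lies within [-108.15, 239.45].

no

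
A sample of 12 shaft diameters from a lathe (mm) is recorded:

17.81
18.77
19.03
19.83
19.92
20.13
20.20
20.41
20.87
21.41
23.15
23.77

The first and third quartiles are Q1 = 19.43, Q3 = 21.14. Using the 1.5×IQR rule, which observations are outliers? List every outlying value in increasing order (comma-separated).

23.77

IQR = Q3 − Q1 = 21.14 − 19.43 = 1.71.
Lower fence = Q1 − 1.5·IQR = 19.43 − 2.565 = 16.865.
Upper fence = Q3 + 1.5·IQR = 21.14 + 2.565 = 23.705.
23.77 > 23.705 → outlier.
All remaining values lie within [16.865, 23.705].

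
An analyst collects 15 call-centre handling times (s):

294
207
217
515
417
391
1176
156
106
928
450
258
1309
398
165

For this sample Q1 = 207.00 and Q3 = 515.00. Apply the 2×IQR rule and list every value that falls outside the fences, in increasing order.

1176, 1309

IQR = Q3 − Q1 = 515.00 − 207.00 = 308.00.
Lower fence = Q1 − 2·IQR = 207.00 − 616.00 = -409.00.
Upper fence = Q3 + 2·IQR = 515.00 + 616.00 = 1131.00.
1176 > 1131.00 → outlier.
1309 > 1131.00 → outlier.
All remaining values lie within [-409.00, 1131.00].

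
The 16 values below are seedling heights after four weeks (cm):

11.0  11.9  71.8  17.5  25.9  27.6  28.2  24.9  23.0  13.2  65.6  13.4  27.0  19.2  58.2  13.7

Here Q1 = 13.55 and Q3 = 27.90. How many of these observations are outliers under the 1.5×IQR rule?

IQR = 14.35; fences at 13.55 − 21.525 = -7.975 and 27.90 + 21.525 = 49.425.
Outside the cutoffs: 58.2, 65.6, 71.8.

3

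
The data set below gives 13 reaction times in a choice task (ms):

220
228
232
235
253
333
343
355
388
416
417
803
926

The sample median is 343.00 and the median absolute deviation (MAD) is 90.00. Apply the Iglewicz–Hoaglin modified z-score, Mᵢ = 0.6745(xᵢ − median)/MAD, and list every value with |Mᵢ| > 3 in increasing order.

|Mᵢ| > 3 ⇔ |xᵢ − 343.00| > 3·90.00/0.6745 = 400.30.
So outliers lie outside [-57.30, 743.30].
803: M = 3.45 → outlier.
926: M = 4.37 → outlier.

803, 926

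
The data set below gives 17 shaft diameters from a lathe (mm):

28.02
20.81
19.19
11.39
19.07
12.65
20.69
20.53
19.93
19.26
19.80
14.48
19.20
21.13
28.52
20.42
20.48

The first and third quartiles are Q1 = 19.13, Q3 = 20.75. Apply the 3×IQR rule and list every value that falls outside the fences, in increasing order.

11.39, 12.65, 28.02, 28.52

IQR = Q3 − Q1 = 20.75 − 19.13 = 1.62.
Lower fence = Q1 − 3·IQR = 19.13 − 4.86 = 14.27.
Upper fence = Q3 + 3·IQR = 20.75 + 4.86 = 25.61.
11.39 < 14.27 → outlier.
12.65 < 14.27 → outlier.
28.02 > 25.61 → outlier.
28.52 > 25.61 → outlier.
All remaining values lie within [14.27, 25.61].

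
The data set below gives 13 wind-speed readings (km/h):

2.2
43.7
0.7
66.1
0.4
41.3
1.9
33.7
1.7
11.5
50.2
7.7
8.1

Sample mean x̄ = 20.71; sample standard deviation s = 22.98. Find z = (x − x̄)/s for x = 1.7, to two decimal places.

z = (1.7 − 20.71) / 22.98 = -0.83.

-0.83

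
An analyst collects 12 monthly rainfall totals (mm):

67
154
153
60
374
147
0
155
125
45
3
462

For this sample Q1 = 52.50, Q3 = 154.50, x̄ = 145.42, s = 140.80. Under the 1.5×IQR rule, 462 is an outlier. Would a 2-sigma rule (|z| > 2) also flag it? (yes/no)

yes

z = (462 − 145.42) / 140.80 = 2.25.
|z| = 2.25 > 2.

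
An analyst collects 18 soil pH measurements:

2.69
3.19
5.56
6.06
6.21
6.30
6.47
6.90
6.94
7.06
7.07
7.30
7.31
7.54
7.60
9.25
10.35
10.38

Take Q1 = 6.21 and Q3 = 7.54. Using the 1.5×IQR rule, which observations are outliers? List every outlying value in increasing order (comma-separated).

IQR = Q3 − Q1 = 7.54 − 6.21 = 1.33.
Lower fence = Q1 − 1.5·IQR = 6.21 − 1.995 = 4.215.
Upper fence = Q3 + 1.5·IQR = 7.54 + 1.995 = 9.535.
2.69 < 4.215 → outlier.
3.19 < 4.215 → outlier.
10.35 > 9.535 → outlier.
10.38 > 9.535 → outlier.
All remaining values lie within [4.215, 9.535].

2.69, 3.19, 10.35, 10.38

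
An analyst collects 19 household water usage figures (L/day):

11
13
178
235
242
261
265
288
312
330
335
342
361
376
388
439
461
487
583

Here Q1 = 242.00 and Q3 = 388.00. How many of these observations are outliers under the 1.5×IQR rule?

IQR = 146.00; fences at 242.00 − 219.00 = 23.00 and 388.00 + 219.00 = 607.00.
Outside the cutoffs: 11, 13.

2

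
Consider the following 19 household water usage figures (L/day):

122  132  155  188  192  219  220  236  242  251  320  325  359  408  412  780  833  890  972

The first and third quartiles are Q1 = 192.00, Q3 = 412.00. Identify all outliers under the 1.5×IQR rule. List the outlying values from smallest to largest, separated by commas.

780, 833, 890, 972

IQR = Q3 − Q1 = 412.00 − 192.00 = 220.00.
Lower fence = Q1 − 1.5·IQR = 192.00 − 330.00 = -138.00.
Upper fence = Q3 + 1.5·IQR = 412.00 + 330.00 = 742.00.
780 > 742.00 → outlier.
833 > 742.00 → outlier.
890 > 742.00 → outlier.
972 > 742.00 → outlier.
All remaining values lie within [-138.00, 742.00].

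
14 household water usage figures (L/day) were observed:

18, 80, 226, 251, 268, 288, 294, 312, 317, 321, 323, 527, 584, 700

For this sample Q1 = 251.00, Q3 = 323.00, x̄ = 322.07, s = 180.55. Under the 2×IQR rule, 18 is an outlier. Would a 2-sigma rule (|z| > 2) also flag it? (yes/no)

z = (18 − 322.07) / 180.55 = -1.68.
|z| = 1.68 ≤ 2.

no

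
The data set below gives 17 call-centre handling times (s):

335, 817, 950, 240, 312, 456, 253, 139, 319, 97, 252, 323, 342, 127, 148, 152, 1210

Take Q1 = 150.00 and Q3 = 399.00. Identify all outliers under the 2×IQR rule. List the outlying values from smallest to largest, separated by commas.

IQR = Q3 − Q1 = 399.00 − 150.00 = 249.00.
Lower fence = Q1 − 2·IQR = 150.00 − 498.00 = -348.00.
Upper fence = Q3 + 2·IQR = 399.00 + 498.00 = 897.00.
950 > 897.00 → outlier.
1210 > 897.00 → outlier.
All remaining values lie within [-348.00, 897.00].

950, 1210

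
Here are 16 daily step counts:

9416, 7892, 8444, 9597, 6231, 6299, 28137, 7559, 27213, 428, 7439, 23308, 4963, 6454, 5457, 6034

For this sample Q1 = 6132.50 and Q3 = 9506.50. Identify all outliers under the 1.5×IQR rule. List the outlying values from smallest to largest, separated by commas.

428, 23308, 27213, 28137

IQR = Q3 − Q1 = 9506.50 − 6132.50 = 3374.00.
Lower fence = Q1 − 1.5·IQR = 6132.50 − 5061.00 = 1071.50.
Upper fence = Q3 + 1.5·IQR = 9506.50 + 5061.00 = 14567.50.
428 < 1071.50 → outlier.
23308 > 14567.50 → outlier.
27213 > 14567.50 → outlier.
28137 > 14567.50 → outlier.
All remaining values lie within [1071.50, 14567.50].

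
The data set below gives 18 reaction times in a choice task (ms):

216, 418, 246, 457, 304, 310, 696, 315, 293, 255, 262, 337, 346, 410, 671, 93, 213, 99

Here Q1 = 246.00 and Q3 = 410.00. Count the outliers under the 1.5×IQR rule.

IQR = 164.00; fences at 246.00 − 246.00 = 0.00 and 410.00 + 246.00 = 656.00.
Outside the cutoffs: 671, 696.

2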